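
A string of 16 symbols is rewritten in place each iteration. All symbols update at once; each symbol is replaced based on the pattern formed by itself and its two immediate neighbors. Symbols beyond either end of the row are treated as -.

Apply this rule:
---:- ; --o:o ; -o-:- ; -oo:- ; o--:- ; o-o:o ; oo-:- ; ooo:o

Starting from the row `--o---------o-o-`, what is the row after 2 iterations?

o---------o-o---

-o---------o-o--
o---------o-o---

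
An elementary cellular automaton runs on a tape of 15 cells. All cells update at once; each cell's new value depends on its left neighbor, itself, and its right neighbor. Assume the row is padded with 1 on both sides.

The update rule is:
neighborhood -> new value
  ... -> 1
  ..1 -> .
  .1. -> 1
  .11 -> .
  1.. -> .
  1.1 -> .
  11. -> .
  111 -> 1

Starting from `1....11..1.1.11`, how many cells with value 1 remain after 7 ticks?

6

..11.....1.1..1
.....111.1.1...
.111..1..1.1.1.
..1...1..1.1.1.
..1.1.1..1.1.1.
..1.1.1..1.1.1.  (fixed point — unchanged through tick 7)
count of 1: 6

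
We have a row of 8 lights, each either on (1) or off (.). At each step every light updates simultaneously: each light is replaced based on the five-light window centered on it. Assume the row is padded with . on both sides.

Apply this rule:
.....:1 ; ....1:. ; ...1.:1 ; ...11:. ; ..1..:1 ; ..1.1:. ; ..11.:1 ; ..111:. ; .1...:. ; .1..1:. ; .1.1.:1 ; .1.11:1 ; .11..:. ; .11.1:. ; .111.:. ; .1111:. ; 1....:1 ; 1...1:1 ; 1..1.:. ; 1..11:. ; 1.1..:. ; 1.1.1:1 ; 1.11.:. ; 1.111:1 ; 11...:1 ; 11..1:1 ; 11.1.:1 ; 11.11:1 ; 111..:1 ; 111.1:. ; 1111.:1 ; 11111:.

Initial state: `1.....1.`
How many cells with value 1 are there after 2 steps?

1.11.11.
.1..1..1
count of 1: 3

3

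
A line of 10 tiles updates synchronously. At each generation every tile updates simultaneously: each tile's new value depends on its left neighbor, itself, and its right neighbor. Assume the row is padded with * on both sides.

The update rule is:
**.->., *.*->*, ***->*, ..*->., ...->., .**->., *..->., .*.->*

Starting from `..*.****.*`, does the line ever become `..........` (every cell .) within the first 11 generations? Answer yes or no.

generation 1: ..**.**.*.
generation 2: ....*..***
generation 3: ....*...**
generation 4: ....*....*
generation 5: ....*.....
generation 6: ....*.....  (fixed point — unchanged through generation 11)
generation 11 is ....*....., still not uniform .

no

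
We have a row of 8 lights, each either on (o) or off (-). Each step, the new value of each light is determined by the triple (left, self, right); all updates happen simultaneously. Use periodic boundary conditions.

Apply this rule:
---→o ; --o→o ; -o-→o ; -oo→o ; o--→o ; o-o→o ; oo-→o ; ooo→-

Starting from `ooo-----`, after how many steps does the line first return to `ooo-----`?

o-oooooo
ooo-----

2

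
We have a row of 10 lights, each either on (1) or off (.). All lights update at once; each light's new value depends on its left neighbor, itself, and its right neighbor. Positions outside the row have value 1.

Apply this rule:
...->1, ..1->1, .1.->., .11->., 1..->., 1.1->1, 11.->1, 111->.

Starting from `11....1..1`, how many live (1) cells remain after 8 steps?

6

step 1: .1.111..1.
step 2: 1.1..1.1.1
step 3: 11..1.1.1.
step 4: .1.1.1.1.1
step 5: 1.1.1.1.1.
step 6: 11.1.1.1.1
step 7: .11.1.1.1.
step 8: 1.11.1.1.1
count of 1: 6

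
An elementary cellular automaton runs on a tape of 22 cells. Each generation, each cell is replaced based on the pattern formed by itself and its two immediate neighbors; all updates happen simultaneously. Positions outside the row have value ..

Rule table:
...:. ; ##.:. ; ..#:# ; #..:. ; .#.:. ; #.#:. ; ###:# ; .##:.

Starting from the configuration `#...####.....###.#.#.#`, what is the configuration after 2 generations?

..#........#..........

generation 1: ...#.##.....#.#.......
generation 2: ..#........#..........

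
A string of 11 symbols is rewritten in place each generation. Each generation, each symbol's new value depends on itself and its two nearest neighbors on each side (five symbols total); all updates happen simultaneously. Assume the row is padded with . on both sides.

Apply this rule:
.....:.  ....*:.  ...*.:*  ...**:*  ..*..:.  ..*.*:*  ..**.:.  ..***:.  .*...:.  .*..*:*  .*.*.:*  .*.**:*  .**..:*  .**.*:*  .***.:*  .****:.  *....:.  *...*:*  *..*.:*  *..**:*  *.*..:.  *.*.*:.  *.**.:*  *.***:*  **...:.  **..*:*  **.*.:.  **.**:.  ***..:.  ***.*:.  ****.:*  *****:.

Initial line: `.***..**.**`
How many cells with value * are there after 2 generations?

8

*.*.**.*.**
**.***..***
count of *: 8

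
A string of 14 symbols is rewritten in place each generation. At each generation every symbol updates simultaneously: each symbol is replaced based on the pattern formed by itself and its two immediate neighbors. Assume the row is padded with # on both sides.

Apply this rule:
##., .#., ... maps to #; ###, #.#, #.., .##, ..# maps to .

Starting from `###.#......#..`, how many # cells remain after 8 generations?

5

generation 1: ..#.#.####.#..
generation 2: ..#.#....#.#..
generation 3: ..#.#.##.#.#..
generation 4: ..#.#..#.#.#..
generation 5: ..#.#..#.#.#..  (fixed point — unchanged through generation 8)
count of #: 5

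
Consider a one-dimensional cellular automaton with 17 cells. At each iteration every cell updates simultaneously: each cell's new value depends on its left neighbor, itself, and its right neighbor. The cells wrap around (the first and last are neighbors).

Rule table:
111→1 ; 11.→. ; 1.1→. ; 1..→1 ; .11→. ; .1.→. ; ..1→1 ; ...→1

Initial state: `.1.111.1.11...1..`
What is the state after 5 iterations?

iteration 1: 1...1......111.11
iteration 2: .111.111111.1...1
iteration 3: ..1...1111...111.
iteration 4: 11.111.11.111.1.1
iteration 5: 1...1......1.....

1...1......1.....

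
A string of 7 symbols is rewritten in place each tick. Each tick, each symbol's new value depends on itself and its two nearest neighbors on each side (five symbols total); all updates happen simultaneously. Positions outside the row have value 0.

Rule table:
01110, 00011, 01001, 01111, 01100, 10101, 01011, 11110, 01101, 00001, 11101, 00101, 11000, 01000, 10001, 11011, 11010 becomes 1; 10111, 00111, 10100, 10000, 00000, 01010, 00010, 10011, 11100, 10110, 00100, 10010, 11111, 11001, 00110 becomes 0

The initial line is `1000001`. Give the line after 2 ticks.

0010010

0100100
0010010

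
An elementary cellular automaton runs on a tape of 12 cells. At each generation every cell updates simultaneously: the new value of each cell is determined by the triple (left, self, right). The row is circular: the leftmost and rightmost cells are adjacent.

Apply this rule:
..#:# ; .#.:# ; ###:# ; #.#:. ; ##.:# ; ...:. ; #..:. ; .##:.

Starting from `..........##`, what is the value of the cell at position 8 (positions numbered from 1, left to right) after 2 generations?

.

.........#.#
........##.#
position 8 holds .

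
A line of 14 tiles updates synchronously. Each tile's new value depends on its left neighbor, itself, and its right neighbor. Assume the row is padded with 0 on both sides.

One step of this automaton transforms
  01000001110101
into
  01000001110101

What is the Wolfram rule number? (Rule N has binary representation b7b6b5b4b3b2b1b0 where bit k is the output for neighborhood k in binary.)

204

position 8: 111 → 1  (bit 7 = 1)
position 9: 110 → 1  (bit 6 = 1)
position 10: 101 → 0  (bit 5 = 0)
position 2: 100 → 0  (bit 4 = 0)
position 7: 011 → 1  (bit 3 = 1)
position 1: 010 → 1  (bit 2 = 1)
position 0: 001 → 0  (bit 1 = 0)
position 3: 000 → 0  (bit 0 = 0)
bits b7..b0 = 11001100 = 204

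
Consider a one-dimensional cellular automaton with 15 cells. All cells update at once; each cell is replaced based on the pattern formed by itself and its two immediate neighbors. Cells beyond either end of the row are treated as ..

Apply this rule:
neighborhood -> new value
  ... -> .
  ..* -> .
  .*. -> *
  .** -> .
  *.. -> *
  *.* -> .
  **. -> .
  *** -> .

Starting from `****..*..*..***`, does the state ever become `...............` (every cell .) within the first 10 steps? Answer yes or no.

step 1: ....*.**.**....
step 2: ....*......*...
step 3: ....**.....**..
step 4: ......*......*.
step 5: ......**.....**
step 6: ........*......
step 7: ........**.....
step 8: ..........*....
step 9: ..........**...
step 10: ............*..
step 10 is ............*.., still not uniform .

no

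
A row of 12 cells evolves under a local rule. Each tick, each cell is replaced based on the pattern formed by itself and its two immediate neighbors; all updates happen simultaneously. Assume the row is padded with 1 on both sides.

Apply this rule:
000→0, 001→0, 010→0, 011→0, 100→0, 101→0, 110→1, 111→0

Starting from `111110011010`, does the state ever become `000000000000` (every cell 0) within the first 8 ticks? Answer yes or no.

yes

000010001000
000000000000
all cells are 0 at tick 2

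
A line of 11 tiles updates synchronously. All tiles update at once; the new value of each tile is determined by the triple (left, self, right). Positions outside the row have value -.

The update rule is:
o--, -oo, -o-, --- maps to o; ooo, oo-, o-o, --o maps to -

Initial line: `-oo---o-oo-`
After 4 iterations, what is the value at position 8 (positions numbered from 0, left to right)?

-o-oo-o-o-o
-o-o--o-o-o
-o-oo-o-o-o  (repeats iteration 1; period 2)
iteration 4: -o-o--o-o-o
position 8 holds o

o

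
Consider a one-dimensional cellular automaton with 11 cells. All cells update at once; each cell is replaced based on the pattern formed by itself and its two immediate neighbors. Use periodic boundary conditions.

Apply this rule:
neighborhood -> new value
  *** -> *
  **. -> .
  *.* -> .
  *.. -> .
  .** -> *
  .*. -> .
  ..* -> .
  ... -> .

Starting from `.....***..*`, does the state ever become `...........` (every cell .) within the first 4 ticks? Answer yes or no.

yes

.....**....
.....*.....
...........
all cells are . at tick 3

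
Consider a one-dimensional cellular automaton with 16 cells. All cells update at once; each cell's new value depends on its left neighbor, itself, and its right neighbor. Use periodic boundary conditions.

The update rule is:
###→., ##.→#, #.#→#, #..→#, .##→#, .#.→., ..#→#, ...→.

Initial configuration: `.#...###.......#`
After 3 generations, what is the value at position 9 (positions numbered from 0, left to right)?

#

#.#.##.##.....#.
.#.#######...#.#
#.##.....##.#.#.
position 9 holds #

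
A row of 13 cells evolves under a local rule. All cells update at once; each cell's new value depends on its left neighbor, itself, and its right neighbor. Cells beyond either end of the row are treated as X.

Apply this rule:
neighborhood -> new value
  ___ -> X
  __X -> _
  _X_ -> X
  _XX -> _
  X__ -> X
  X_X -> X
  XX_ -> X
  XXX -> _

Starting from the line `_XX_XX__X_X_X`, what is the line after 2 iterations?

XX_XX_XX___XX

X_XX_XX_XXXX_
XX_XX_XX___XX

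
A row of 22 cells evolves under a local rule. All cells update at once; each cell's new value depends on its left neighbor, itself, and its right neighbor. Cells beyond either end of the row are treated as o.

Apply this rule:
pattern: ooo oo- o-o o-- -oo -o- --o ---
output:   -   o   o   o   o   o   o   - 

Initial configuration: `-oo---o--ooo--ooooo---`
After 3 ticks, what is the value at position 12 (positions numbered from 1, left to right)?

oooo-ooooo-oooo---oo-o
---ooo---ooo--oo-ooooo
o-oo-oo-oo-ooooooo----
position 12 holds o

o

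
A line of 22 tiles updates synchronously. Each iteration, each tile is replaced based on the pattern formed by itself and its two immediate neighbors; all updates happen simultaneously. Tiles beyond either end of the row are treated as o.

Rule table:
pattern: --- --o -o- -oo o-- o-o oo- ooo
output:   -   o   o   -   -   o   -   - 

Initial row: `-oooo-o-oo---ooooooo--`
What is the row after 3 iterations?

iteration 1: o----ooo----o--------o
iteration 2: ----o------oo-------o-
iteration 3: ---oo-----o--------ooo

---oo-----o--------ooo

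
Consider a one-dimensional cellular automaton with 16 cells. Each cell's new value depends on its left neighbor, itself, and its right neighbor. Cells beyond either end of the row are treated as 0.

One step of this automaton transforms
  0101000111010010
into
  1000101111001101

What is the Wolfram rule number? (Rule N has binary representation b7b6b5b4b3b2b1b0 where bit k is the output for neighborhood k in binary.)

position 8: 111 → 1  (bit 7 = 1)
position 9: 110 → 1  (bit 6 = 1)
position 2: 101 → 0  (bit 5 = 0)
position 4: 100 → 1  (bit 4 = 1)
position 7: 011 → 1  (bit 3 = 1)
position 1: 010 → 0  (bit 2 = 0)
position 0: 001 → 1  (bit 1 = 1)
position 5: 000 → 0  (bit 0 = 0)
bits b7..b0 = 11011010 = 218

218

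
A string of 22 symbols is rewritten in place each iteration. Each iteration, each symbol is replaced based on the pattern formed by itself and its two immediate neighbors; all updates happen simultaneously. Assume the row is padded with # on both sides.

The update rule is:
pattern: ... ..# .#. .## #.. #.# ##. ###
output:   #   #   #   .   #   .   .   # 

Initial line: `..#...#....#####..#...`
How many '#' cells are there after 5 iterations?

18

###########.###.######
##########...#...#####
#########.#######.####
########...#####...###
#######.###.###.###.##
count of #: 18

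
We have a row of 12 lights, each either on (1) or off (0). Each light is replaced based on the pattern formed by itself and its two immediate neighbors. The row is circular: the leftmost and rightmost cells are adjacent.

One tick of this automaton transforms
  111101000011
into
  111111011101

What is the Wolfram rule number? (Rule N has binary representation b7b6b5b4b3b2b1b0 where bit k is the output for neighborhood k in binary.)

position 0: 111 → 1  (bit 7 = 1)
position 3: 110 → 1  (bit 6 = 1)
position 4: 101 → 1  (bit 5 = 1)
position 6: 100 → 0  (bit 4 = 0)
position 10: 011 → 0  (bit 3 = 0)
position 5: 010 → 1  (bit 2 = 1)
position 9: 001 → 1  (bit 1 = 1)
position 7: 000 → 1  (bit 0 = 1)
bits b7..b0 = 11100111 = 231

231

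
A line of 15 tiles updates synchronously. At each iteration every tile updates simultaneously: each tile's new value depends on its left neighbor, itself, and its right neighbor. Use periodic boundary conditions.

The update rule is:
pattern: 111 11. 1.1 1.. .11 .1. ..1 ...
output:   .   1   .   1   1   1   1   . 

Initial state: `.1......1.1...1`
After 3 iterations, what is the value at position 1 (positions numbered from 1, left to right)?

.

.11....11.11.11
.111..111.11.11
.1.1111.1.11.11
position 1 holds .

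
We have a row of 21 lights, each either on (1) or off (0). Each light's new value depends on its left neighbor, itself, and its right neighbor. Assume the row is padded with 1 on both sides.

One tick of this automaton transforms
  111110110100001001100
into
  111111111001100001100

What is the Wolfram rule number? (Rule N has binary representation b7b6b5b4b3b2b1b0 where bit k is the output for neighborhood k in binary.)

233

position 0: 111 → 1  (bit 7 = 1)
position 4: 110 → 1  (bit 6 = 1)
position 5: 101 → 1  (bit 5 = 1)
position 10: 100 → 0  (bit 4 = 0)
position 6: 011 → 1  (bit 3 = 1)
position 9: 010 → 0  (bit 2 = 0)
position 13: 001 → 0  (bit 1 = 0)
position 11: 000 → 1  (bit 0 = 1)
bits b7..b0 = 11101001 = 233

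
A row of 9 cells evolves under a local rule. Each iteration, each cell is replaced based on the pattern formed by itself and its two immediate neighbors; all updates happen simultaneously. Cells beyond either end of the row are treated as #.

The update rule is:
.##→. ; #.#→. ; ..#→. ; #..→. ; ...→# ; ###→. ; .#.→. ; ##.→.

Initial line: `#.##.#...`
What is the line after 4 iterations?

.#####...

.......#.
.#####...
.......#.  (repeats iteration 1; period 2)
iteration 4: .#####...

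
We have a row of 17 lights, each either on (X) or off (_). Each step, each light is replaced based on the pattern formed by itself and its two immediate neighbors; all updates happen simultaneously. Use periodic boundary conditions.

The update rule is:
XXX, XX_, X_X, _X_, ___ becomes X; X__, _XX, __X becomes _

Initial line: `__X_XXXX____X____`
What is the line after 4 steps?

XXXX_XX_XXX_XXXX_

step 1: X_XX_XXX_XX_X_XXX
step 2: XX_XX_XXX_XXXX_XX
step 3: XXX_XX_XXX_XXXX_X
step 4: XXXX_XX_XXX_XXXX_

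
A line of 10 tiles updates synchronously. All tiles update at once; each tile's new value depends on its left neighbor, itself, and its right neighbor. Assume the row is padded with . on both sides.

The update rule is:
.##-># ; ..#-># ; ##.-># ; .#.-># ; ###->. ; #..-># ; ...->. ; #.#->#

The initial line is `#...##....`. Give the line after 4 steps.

step 1: ##.####...
step 2: ####..##..
step 3: #..######.
step 4: ####....##

####....##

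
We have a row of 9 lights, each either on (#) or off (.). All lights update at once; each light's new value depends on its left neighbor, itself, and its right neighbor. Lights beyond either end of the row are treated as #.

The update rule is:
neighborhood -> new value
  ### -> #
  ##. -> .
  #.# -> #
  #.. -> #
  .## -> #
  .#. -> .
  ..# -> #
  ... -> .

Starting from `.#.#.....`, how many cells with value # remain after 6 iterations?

iteration 1: #.#.#...#
iteration 2: .#.#.#.##
iteration 3: #.#.#.###
iteration 4: .#.#.####
iteration 5: #.#.#####
iteration 6: .#.######
count of #: 7

7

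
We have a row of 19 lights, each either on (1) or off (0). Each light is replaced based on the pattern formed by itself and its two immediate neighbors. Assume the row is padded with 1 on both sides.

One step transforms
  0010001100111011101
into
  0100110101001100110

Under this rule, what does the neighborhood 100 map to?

0

At position 0 the neighborhood is 100; the next row has 0 there.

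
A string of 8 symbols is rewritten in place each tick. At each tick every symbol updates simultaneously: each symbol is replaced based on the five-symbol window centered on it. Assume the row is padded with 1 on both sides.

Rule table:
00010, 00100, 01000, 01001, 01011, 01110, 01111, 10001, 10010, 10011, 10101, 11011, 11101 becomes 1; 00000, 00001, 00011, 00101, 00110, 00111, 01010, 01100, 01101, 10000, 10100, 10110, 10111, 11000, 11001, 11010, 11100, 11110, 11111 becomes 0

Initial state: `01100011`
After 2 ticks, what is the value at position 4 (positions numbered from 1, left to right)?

1

10001001
00111110
position 4 holds 1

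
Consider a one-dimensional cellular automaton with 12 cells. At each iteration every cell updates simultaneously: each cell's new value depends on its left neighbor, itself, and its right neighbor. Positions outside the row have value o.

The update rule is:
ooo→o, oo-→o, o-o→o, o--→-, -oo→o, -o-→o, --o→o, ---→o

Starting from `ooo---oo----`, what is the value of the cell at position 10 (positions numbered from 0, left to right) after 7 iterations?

ooo-oooo-ooo
oooooooooooo
oooooooooooo  (fixed point — unchanged through iteration 7)
position 10 holds o

o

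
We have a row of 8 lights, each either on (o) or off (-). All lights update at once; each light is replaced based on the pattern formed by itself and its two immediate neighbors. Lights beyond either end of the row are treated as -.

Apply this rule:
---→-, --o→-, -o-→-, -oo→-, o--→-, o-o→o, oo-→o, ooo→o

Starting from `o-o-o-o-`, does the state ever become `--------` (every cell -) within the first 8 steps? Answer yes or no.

-o-o-o--
--o-o---
---o----
--------
all cells are - at step 4

yes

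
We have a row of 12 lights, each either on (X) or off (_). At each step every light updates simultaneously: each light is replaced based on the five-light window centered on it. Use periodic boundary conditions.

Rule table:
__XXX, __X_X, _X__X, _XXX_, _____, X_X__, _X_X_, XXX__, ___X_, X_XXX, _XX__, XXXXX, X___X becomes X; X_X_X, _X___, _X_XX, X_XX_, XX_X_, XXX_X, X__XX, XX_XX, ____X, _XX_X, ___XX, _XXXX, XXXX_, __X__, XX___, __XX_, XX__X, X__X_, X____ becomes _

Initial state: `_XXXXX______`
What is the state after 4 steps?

_X___X__XXX_

_X_X_X__XXX_
_XX_XXX_XXX_
____XX__XXX_
_X___X__XXX_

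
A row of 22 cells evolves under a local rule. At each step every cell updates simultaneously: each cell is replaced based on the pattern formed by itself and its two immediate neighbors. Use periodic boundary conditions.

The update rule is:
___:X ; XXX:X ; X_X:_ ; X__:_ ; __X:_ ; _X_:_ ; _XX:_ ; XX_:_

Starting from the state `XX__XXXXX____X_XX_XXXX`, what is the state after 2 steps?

__XX__X______XXXXX__XX

X____XXX__XX_______XXX
__XX__X______XXXXX__XX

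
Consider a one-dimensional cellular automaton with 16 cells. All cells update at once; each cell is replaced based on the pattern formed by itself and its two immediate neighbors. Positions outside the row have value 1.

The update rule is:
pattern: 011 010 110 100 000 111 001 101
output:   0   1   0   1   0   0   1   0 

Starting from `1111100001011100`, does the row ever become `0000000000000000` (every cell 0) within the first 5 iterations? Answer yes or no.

0000010011000011
1000111100100100
0101000011111111
0101100100000000
0100011110000001
iteration 5 is 0100011110000001, still not uniform 0

no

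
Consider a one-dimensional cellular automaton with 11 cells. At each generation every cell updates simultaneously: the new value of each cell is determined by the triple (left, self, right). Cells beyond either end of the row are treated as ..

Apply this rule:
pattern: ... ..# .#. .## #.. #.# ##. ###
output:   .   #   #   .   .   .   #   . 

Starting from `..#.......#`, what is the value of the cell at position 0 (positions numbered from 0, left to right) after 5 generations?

#

generation 1: .##......##
generation 2: #.#.....#.#
generation 3: #.#....##.#
generation 4: #.#...#.#.#
generation 5: #.#..##.#.#
position 0 holds #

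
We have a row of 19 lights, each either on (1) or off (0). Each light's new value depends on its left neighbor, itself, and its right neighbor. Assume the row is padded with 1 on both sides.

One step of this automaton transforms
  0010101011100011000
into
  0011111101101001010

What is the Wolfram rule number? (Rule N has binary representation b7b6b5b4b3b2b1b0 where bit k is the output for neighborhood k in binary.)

229

position 9: 111 → 1  (bit 7 = 1)
position 10: 110 → 1  (bit 6 = 1)
position 3: 101 → 1  (bit 5 = 1)
position 0: 100 → 0  (bit 4 = 0)
position 8: 011 → 0  (bit 3 = 0)
position 2: 010 → 1  (bit 2 = 1)
position 1: 001 → 0  (bit 1 = 0)
position 12: 000 → 1  (bit 0 = 1)
bits b7..b0 = 11100101 = 229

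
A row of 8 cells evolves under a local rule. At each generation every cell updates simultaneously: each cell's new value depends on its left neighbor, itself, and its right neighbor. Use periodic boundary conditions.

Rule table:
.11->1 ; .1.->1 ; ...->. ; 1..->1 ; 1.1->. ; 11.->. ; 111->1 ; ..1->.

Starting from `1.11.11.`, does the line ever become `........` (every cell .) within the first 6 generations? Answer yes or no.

no

1.1..1..
1.11.11.  (repeats generation 0; period 2)
generation 6: 1.11.11.
generation 6 is 1.11.11., still not uniform .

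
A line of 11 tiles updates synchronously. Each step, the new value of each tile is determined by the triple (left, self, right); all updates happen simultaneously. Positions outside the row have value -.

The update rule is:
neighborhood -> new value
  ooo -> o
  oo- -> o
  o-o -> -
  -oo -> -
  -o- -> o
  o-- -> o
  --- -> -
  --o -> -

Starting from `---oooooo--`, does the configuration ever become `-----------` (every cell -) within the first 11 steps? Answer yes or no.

----oooooo-
-----oooooo
------ooooo
-------oooo
--------ooo
---------oo
----------o
----------o  (fixed point — unchanged through step 11)
step 11 is ----------o, still not uniform -

no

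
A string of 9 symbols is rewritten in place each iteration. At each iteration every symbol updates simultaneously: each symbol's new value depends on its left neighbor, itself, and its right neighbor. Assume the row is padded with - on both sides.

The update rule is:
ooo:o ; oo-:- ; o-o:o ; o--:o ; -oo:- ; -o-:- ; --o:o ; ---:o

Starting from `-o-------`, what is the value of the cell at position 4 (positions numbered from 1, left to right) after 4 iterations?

o-ooooooo
-o-ooooo-
o-o-ooo-o
-o-o-o-o-
position 4 holds o

o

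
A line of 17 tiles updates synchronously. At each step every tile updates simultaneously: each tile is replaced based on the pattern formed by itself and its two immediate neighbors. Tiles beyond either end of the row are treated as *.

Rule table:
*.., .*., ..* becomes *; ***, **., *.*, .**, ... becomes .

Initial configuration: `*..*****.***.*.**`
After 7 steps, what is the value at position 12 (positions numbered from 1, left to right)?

.

.**..........*...
...*........***.*
*.***......*.....
.....*....***...*
*...***..*...*.*.
.*.*...****.**.*.
.*.**.*........*.
position 12 holds .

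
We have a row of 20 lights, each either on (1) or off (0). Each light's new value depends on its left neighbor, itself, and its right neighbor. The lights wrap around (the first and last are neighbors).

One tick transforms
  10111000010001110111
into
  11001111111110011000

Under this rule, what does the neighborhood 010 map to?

At position 9 the neighborhood is 010; the next row has 1 there.

1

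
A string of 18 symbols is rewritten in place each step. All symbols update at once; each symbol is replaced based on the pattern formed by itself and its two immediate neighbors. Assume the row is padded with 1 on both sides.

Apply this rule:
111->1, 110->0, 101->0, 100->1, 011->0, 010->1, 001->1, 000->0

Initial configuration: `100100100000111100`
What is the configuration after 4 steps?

100010111101110110

step 1: 011111110001011011
step 2: 001111101011000001
step 3: 110111001000100010
step 4: 100010111101110110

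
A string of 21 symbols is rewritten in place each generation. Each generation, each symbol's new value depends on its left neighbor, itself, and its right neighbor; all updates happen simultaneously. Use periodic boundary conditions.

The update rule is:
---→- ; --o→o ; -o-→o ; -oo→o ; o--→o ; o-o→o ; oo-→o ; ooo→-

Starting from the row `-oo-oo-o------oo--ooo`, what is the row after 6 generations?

ooooooooo----oooooo-o
--------oo--oo----ooo
o------oooooooo--oo-o
oo----oo------ooooooo
-oo--oooo----oo------
oooooo--oo--oooo-----

oooooo--oo--oooo-----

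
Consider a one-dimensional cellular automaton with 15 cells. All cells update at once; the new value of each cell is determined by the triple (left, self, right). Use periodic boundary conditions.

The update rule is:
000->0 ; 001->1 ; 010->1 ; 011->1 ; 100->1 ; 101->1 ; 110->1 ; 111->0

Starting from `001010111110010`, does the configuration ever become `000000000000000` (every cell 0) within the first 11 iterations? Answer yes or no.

no

iteration 1: 011111100011111
iteration 2: 110000110110001
iteration 3: 011001111111011
iteration 4: 111111000001111
iteration 5: 000001100011000
iteration 6: 000011110111100
iteration 7: 000110011100110
iteration 8: 001111110111111
iteration 9: 111000011100001
iteration 10: 001100110110011
iteration 11: 111111111111111
iteration 11 is 111111111111111, still not uniform 0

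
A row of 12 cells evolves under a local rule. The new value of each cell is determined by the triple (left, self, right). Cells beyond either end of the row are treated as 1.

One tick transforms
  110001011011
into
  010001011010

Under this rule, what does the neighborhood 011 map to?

1

At position 7 the neighborhood is 011; the next row has 1 there.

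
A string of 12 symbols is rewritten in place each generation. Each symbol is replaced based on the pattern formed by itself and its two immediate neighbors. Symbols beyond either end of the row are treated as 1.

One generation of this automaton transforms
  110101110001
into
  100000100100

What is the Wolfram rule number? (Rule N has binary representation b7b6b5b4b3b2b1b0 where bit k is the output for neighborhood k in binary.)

129

position 0: 111 → 1  (bit 7 = 1)
position 1: 110 → 0  (bit 6 = 0)
position 2: 101 → 0  (bit 5 = 0)
position 8: 100 → 0  (bit 4 = 0)
position 5: 011 → 0  (bit 3 = 0)
position 3: 010 → 0  (bit 2 = 0)
position 10: 001 → 0  (bit 1 = 0)
position 9: 000 → 1  (bit 0 = 1)
bits b7..b0 = 10000001 = 129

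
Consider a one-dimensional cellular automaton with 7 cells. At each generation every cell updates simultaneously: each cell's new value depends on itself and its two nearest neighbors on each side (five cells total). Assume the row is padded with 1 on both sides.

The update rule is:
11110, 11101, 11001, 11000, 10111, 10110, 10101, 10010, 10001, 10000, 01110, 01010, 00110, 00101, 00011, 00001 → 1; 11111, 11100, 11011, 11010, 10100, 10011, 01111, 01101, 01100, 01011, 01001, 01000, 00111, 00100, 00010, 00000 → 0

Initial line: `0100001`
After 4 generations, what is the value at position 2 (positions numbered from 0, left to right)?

generation 1: 0001110
generation 2: 1110110
generation 3: 0110100
generation 4: 0100000
position 2 holds 0

0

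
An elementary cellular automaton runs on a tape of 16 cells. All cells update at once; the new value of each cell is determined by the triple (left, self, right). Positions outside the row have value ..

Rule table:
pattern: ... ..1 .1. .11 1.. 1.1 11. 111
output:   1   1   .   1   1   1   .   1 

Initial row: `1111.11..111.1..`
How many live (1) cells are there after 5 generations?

11

generation 1: 111.11.1111.1.11
generation 2: 11.11.1111.1.11.
generation 3: 1.11.1111.1.11.1
generation 4: .11.1111.1.11.1.
generation 5: 11.1111.1.11.1.1
count of 1: 11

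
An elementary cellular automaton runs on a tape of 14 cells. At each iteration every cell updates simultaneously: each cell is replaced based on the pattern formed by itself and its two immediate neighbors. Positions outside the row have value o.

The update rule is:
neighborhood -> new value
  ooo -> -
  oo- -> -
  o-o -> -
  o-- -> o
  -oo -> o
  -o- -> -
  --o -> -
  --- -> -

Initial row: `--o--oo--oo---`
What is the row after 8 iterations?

o--o-o-o-o-o--
-o----------o-
--o-----------
o--o----------
-o--o---------
--o--o--------
o--o--o-------
-o--o--o------

-o--o--o------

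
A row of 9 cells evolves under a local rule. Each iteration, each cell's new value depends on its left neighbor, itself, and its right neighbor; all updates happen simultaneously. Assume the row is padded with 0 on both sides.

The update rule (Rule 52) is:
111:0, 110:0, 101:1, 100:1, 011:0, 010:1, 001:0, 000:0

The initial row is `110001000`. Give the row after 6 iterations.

000000110

iteration 1: 001001100
iteration 2: 001100010
iteration 3: 000010011
iteration 4: 000011000
iteration 5: 000000100
iteration 6: 000000110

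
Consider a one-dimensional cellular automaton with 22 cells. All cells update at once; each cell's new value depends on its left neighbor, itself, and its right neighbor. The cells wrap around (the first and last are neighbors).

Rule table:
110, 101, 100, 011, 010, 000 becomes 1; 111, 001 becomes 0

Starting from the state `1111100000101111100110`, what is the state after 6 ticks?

1010111110101110000111

tick 1: 1000111110111000110111
tick 2: 1110100011101110111100
tick 3: 1011111010111011100110
tick 4: 1110001111101110110111
tick 5: 0011101000111011111100
tick 6: 1010111110101110000111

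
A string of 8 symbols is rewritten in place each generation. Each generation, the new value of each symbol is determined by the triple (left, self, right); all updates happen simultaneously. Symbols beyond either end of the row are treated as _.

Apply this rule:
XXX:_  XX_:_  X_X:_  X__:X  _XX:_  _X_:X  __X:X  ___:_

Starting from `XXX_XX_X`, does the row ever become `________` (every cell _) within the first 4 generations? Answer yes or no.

no

generation 1: _______X
generation 2: ______XX
generation 3: _____X__
generation 4: ____XXX_
generation 4 is ____XXX_, still not uniform _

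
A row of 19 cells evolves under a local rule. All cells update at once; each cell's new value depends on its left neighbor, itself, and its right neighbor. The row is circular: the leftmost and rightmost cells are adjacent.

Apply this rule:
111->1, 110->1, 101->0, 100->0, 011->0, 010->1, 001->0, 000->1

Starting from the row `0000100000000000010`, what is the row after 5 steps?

step 1: 1110101111111111010
step 2: 0110100111111111010
step 3: 0010100011111111010
step 4: 1010101001111111010
step 5: 1010101000111111010

1010101000111111010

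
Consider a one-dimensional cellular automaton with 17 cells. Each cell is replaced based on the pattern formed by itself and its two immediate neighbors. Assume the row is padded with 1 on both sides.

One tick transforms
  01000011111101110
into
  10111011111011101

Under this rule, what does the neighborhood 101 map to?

At position 0 the neighborhood is 101; the next row has 1 there.

1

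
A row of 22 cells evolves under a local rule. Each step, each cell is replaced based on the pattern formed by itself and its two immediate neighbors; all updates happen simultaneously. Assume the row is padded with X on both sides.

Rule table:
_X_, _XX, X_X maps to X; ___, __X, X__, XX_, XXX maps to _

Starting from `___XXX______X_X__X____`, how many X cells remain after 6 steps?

3

___X________XXX__X____
___X________X____X____
___X________X____X____  (fixed point — unchanged through step 6)
count of X: 3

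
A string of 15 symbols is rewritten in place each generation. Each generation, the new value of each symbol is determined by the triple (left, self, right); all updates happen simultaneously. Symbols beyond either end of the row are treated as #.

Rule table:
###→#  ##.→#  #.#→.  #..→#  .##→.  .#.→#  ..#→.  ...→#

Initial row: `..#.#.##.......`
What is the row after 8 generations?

####..##..##.#.

#.#.#..#######.
#.#.##..######.
#.#..##..#####.
#.##..##..####.
#..##..##..###.
##..##..##..##.
###..##..##..#.
####..##..##.#.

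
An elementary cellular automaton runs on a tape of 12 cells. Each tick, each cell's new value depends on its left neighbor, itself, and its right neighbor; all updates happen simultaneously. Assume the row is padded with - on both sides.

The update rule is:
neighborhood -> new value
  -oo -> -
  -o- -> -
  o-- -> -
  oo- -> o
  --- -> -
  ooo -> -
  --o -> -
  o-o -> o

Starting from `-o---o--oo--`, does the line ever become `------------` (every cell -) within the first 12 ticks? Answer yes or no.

yes

---------o--
------------
all cells are - at tick 2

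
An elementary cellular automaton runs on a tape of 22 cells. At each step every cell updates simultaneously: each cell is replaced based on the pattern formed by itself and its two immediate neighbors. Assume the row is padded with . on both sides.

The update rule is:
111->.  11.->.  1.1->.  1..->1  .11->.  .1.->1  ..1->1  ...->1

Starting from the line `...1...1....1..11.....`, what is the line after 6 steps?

...............11.....

111111111111111..11111
...............11.....
111111111111111..11111  (repeats step 1; period 2)
step 6: ...............11.....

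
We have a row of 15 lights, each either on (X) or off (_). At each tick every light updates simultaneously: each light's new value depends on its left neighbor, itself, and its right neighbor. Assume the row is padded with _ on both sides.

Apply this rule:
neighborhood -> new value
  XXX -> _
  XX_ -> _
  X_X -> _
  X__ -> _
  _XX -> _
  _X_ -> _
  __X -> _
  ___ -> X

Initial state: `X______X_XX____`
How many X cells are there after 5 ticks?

7

__XXXX______XXX
X______XXXX____
__XXXX______XXX  (repeats tick 1; period 2)
tick 5: __XXXX______XXX
count of X: 7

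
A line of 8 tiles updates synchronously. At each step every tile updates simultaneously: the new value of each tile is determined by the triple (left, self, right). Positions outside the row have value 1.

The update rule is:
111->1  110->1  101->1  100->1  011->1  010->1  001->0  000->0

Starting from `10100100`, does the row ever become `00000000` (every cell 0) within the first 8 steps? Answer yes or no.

no

11110110
11111111
11111111  (fixed point — unchanged through step 8)
step 8 is 11111111, still not uniform 0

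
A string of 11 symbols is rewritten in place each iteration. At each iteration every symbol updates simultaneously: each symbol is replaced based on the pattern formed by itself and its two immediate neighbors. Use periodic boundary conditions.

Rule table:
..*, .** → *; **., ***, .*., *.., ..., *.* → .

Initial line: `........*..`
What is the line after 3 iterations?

.......*...
......*....
.....*.....

.....*.....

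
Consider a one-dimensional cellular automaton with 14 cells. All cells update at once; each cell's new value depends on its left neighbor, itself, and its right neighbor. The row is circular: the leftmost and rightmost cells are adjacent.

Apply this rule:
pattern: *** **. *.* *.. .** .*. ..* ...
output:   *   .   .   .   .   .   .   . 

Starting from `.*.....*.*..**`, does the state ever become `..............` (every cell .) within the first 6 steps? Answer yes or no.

..............
all cells are . at step 1

yes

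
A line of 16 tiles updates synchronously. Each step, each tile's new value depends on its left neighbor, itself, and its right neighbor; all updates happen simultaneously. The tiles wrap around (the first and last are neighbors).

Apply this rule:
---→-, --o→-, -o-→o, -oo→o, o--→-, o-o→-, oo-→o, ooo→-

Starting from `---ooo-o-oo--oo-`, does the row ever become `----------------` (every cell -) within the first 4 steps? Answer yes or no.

no

step 1: ---o-o-o-oo--oo-
step 2: ---o-o-o-oo--oo-  (fixed point — unchanged through step 4)
step 4 is ---o-o-o-oo--oo-, still not uniform -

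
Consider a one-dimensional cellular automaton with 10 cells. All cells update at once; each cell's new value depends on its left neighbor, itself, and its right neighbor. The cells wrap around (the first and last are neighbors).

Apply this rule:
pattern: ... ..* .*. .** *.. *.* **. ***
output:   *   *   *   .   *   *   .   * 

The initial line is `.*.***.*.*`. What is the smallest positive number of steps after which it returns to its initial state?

***.*.****
**.***.***
*.*.*.*.**
.*******.*
*.*****.**
.*.***.*.*

6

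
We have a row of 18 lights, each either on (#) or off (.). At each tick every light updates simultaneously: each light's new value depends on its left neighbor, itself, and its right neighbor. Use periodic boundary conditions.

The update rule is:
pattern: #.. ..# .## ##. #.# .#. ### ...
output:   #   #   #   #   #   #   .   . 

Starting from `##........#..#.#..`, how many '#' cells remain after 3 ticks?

###......#########
..##....##........
.####..####.......
count of #: 8

8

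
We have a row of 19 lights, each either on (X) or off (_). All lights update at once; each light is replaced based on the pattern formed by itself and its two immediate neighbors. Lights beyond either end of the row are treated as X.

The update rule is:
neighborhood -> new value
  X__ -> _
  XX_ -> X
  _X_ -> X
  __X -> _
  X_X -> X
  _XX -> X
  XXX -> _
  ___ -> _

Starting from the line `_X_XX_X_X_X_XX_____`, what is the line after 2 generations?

_____________X_____

generation 1: XXXXXXXXXXXXXX_____
generation 2: _____________X_____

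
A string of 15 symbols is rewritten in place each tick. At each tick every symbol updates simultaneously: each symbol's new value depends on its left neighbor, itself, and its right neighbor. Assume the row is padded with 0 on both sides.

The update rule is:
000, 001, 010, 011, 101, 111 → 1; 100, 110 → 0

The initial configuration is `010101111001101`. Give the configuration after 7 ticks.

110011011001100

111111110011011
111111100110110
111111001101100
111110011011001
111100110110011
111001101100110
110011011001100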